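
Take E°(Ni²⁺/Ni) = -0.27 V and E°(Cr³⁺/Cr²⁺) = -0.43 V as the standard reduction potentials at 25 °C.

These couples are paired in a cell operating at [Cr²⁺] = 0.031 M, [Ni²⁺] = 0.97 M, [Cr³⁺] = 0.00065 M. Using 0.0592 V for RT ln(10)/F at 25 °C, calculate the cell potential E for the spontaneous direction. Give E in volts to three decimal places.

Ni²⁺/Ni is the cathode (higher E°), Cr³⁺/Cr²⁺ the anode: E°cell = -0.27 − (-0.43) = +0.16 V, n = 2.
Overall: Ni²⁺(aq) + 2 Cr²⁺(aq) → Ni(s) + 2 Cr³⁺(aq)
Q = [Cr³⁺]^2 / ([Ni²⁺]·[Cr²⁺]^2); log Q = -3.344.
E = E° − (0.0592/n) log Q = +0.16 − (0.0592/2)(-3.344) = +0.259 V.

+0.259 V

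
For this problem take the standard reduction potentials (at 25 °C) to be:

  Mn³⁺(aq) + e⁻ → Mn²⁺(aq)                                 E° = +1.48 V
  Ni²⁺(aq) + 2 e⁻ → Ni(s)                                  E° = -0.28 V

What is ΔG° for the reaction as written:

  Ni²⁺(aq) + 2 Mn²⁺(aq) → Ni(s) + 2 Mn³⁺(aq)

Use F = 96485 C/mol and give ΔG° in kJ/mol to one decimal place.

As written, Ni²⁺/Ni is reduced (cathode) and Mn³⁺/Mn²⁺ is oxidised (anode), so E°cell = (-0.28) − (+1.48) = -1.76 V.
Balancing electrons gives n = 2.
ΔG° = −nFE° = −(2)(96485)(-1.76) = 339,627 J = +339.6 kJ/mol.

+339.6 kJ/mol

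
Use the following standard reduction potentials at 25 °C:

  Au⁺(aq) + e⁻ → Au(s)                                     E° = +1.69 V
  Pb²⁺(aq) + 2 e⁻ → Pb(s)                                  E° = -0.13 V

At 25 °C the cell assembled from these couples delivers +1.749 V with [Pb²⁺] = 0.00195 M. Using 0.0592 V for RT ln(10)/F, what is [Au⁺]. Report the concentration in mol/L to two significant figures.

0.0028 M

Au⁺/Au is the cathode, Pb²⁺/Pb the anode: E°cell = +1.82 V, n = 2.
Overall reaction: 2 Au⁺(aq) + Pb(s) → 2 Au(s) + Pb²⁺(aq); Q = [Pb²⁺]^1/[Au⁺]^2.
From E = E° − (0.0592/n) log Q: log Q = (E° − E)·n/0.0592 = (+1.82 − (+1.749))·2/0.0592 = 2.3986.
So 2·log[Au⁺] = 1·log(0.00195) − log Q = -2.7100 − (2.3986) = -5.1086; log[Au⁺] = -5.1086 / 2 = -2.5543; [Au⁺] = 10^(-2.5543) ≈ 0.0028 M.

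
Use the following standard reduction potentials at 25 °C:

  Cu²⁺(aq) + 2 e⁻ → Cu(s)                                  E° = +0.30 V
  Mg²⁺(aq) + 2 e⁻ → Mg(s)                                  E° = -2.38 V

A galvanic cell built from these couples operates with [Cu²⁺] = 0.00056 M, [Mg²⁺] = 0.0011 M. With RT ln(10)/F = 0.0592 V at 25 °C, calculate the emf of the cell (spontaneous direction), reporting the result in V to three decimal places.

Cu²⁺/Cu is the cathode (higher E°), Mg²⁺/Mg the anode: E°cell = +0.30 − (-2.38) = +2.68 V, n = 2.
Overall: Cu²⁺(aq) + Mg(s) → Cu(s) + Mg²⁺(aq)
Q = [Mg²⁺] / ([Cu²⁺]); log Q = 0.293.
E = E° − (0.0592/n) log Q = +2.68 − (0.0592/2)(0.293) = +2.671 V.

+2.671 V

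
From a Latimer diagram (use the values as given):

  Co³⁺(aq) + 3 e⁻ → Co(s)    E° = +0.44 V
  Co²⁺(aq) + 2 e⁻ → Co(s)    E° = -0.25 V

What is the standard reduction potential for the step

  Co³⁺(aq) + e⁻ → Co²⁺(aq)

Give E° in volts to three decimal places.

Sequential free energies add, so n₃E°₃ = n₁E°₁ + n₂E°₂.
With n₃ = 3, and the known step contributing 2×(-0.25) V, the unknown satisfies 1·E° = 3×(+0.44) − 2×(-0.25) = +1.820.
E° = +1.820 / 1 = +1.820 V.

+1.820 V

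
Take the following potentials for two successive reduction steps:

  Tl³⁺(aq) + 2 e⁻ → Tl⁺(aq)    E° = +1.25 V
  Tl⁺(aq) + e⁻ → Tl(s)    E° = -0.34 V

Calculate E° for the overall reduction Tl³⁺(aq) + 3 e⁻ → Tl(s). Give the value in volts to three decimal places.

+0.720 V

Standard free energies of sequential steps add: ΔG°₃ = ΔG°₁ + ΔG°₂, so n₃E°₃ = n₁E°₁ + n₂E°₂.
E°₃ = (2×+1.25 + 1×-0.34) / 3 = (+2.160) / 3 = +0.720 V.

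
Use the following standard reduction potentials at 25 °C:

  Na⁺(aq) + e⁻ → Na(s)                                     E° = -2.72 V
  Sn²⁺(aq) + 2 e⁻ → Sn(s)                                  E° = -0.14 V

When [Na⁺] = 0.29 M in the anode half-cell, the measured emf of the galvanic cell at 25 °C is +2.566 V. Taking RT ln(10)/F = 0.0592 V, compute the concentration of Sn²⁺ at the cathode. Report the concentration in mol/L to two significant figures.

0.028 M

Sn²⁺/Sn is the cathode, Na⁺/Na the anode: E°cell = +2.58 V, n = 2.
Overall reaction: Sn²⁺(aq) + 2 Na(s) → Sn(s) + 2 Na⁺(aq); Q = [Na⁺]^2/[Sn²⁺]^1.
From E = E° − (0.0592/n) log Q: log Q = (E° − E)·n/0.0592 = (+2.58 − (+2.566))·2/0.0592 = 0.4730.
So 1·log[Sn²⁺] = 2·log(0.29) − log Q = -1.0752 − (0.4730) = -1.5482; [Sn²⁺] = 10^(-1.5482) ≈ 0.028 M.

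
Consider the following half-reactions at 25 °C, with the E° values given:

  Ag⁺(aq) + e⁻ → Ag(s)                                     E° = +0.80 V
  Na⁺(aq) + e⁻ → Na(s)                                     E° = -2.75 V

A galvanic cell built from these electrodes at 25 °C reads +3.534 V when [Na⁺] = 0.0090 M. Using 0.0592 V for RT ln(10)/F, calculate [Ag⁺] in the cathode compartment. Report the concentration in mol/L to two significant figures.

Ag⁺/Ag is the cathode, Na⁺/Na the anode: E°cell = +3.55 V, n = 1.
Overall reaction: Ag⁺(aq) + Na(s) → Ag(s) + Na⁺(aq); Q = [Na⁺]^1/[Ag⁺]^1.
From E = E° − (0.0592/n) log Q: log Q = (E° − E)·n/0.0592 = (+3.55 − (+3.534))·1/0.0592 = 0.2703.
So 1·log[Ag⁺] = 1·log(0.009) − log Q = -2.0458 − (0.2703) = -2.3161; [Ag⁺] = 10^(-2.3161) ≈ 0.0048 M.

0.0048 M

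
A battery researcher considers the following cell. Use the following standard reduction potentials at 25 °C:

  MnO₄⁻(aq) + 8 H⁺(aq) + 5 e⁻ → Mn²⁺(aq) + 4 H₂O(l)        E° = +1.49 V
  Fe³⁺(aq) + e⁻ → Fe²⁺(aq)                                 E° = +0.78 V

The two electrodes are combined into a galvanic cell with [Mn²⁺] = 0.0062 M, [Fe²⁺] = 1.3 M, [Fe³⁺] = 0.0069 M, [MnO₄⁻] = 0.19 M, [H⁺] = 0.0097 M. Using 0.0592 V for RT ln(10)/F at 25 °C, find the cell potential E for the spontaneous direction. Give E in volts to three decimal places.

+0.672 V

MnO₄⁻/Mn²⁺ is the cathode (higher E°), Fe³⁺/Fe²⁺ the anode: E°cell = +1.49 − (+0.78) = +0.71 V, n = 5.
Overall: MnO₄⁻(aq) + 8 H⁺(aq) + 5 Fe²⁺(aq) → Mn²⁺(aq) + 4 H₂O(l) + 5 Fe³⁺(aq)
Q = [Mn²⁺]·[Fe³⁺]^5 / ([MnO₄⁻]·[H⁺]^8·[Fe²⁺]^5); log Q = 3.244.
E = E° − (0.0592/n) log Q = +0.71 − (0.0592/5)(3.244) = +0.672 V.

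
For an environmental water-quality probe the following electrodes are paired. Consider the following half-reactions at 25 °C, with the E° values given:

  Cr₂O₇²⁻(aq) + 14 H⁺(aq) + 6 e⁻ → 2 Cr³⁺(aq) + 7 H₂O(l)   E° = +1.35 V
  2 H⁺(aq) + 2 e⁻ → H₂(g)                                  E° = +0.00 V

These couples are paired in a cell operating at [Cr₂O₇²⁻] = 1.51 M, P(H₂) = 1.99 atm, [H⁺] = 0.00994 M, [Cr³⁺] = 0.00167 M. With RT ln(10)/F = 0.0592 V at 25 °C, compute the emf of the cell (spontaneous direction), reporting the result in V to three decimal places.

+1.257 V

Cr₂O₇²⁻/Cr³⁺ is the cathode (higher E°), H⁺/H₂ the anode: E°cell = +1.35 − (+0.00) = +1.35 V, n = 6.
Overall: Cr₂O₇²⁻(aq) + 8 H⁺(aq) + 3 H₂(g) → 2 Cr³⁺(aq) + 7 H₂O(l)
Q = [Cr³⁺]^2 / ([Cr₂O₇²⁻]·[H⁺]^8·P(H₂)^3); log Q = 9.391.
E = E° − (0.0592/n) log Q = +1.35 − (0.0592/6)(9.391) = +1.257 V.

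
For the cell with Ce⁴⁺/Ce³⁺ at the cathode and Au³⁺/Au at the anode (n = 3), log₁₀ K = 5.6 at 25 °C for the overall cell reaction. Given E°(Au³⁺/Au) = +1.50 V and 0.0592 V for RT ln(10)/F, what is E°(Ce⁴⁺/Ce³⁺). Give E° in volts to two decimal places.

E°cell = (0.0592/n)·log K = (0.0592/3)(5.6) = +0.111 V.
Since Ce⁴⁺/Ce³⁺ is the cathode and Au³⁺/Au the anode, E°cell = E°(Ce⁴⁺/Ce³⁺) − E°(Au³⁺/Au).
So E°(Ce⁴⁺/Ce³⁺) = E°cell + E°(Au³⁺/Au) = +0.111 + (+1.50) = +1.61 V.

+1.61 V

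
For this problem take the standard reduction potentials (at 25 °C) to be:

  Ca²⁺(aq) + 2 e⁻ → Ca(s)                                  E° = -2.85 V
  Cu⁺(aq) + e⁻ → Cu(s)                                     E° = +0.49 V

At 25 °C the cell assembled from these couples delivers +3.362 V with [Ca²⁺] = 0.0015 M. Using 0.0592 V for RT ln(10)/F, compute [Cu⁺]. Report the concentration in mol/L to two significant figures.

0.091 M

Cu⁺/Cu is the cathode, Ca²⁺/Ca the anode: E°cell = +3.34 V, n = 2.
Overall reaction: 2 Cu⁺(aq) + Ca(s) → 2 Cu(s) + Ca²⁺(aq); Q = [Ca²⁺]^1/[Cu⁺]^2.
From E = E° − (0.0592/n) log Q: log Q = (E° − E)·n/0.0592 = (+3.34 − (+3.362))·2/0.0592 = -0.7432.
So 2·log[Cu⁺] = 1·log(0.0015) − log Q = -2.8239 − (-0.7432) = -2.0807; log[Cu⁺] = -2.0807 / 2 = -1.0404; [Cu⁺] = 10^(-1.0404) ≈ 0.091 M.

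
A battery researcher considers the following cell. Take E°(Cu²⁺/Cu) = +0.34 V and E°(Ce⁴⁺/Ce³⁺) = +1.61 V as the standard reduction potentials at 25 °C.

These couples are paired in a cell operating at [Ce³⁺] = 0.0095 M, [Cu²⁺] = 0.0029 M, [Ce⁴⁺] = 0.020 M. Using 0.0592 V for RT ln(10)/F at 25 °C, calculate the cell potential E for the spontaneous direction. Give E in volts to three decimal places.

+1.364 V

Ce⁴⁺/Ce³⁺ is the cathode (higher E°), Cu²⁺/Cu the anode: E°cell = +1.61 − (+0.34) = +1.27 V, n = 2.
Overall: 2 Ce⁴⁺(aq) + Cu(s) → 2 Ce³⁺(aq) + Cu²⁺(aq)
Q = [Ce³⁺]^2·[Cu²⁺] / ([Ce⁴⁺]^2); log Q = -3.184.
E = E° − (0.0592/n) log Q = +1.27 − (0.0592/2)(-3.184) = +1.364 V.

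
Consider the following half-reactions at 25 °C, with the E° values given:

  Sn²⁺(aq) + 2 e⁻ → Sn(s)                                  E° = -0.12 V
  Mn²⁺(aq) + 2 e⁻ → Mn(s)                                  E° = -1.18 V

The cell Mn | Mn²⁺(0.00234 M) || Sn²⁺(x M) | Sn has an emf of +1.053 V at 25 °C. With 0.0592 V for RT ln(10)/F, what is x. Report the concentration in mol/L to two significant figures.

Sn²⁺/Sn is the cathode, Mn²⁺/Mn the anode: E°cell = +1.06 V, n = 2.
Overall reaction: Sn²⁺(aq) + Mn(s) → Sn(s) + Mn²⁺(aq); Q = [Mn²⁺]^1/[Sn²⁺]^1.
From E = E° − (0.0592/n) log Q: log Q = (E° − E)·n/0.0592 = (+1.06 − (+1.053))·2/0.0592 = 0.2365.
So 1·log[Sn²⁺] = 1·log(0.00234) − log Q = -2.6308 − (0.2365) = -2.8673; [Sn²⁺] = 10^(-2.8673) ≈ 0.0014 M.

0.0014 M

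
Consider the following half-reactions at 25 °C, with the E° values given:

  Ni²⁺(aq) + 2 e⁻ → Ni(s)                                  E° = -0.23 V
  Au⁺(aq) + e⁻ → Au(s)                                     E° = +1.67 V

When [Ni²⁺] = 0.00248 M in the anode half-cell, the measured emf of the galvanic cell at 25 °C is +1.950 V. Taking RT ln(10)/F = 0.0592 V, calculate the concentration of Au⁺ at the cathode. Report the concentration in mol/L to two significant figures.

Au⁺/Au is the cathode, Ni²⁺/Ni the anode: E°cell = +1.90 V, n = 2.
Overall reaction: 2 Au⁺(aq) + Ni(s) → 2 Au(s) + Ni²⁺(aq); Q = [Ni²⁺]^1/[Au⁺]^2.
From E = E° − (0.0592/n) log Q: log Q = (E° − E)·n/0.0592 = (+1.90 − (+1.950))·2/0.0592 = -1.6892.
So 2·log[Au⁺] = 1·log(0.00248) − log Q = -2.6055 − (-1.6892) = -0.9163; log[Au⁺] = -0.9163 / 2 = -0.4582; [Au⁺] = 10^(-0.4582) ≈ 0.35 M.

0.35 M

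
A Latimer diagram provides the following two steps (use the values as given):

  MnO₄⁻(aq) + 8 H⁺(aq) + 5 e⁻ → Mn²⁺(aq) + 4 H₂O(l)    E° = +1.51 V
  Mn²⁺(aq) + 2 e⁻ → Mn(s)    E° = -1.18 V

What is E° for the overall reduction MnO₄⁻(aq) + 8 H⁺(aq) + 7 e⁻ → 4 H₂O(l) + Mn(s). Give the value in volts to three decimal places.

Adding the free-energy changes (−nFE°) of the two steps gives −n₃FE°₃ = −n₁FE°₁ − n₂FE°₂.
E°₃ = (5×+1.51 + 2×-1.18) / 7 = (+5.190) / 7 = +0.741 V.

+0.741 V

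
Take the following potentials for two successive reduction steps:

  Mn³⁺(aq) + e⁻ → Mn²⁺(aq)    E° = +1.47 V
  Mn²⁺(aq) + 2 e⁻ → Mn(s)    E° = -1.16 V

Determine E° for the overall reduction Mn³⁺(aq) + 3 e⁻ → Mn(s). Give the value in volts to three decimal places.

-0.283 V

Since ΔG° = −nFE° is additive over sequential reductions, n₃E°₃ = n₁E°₁ + n₂E°₂.
E°₃ = (1×+1.47 + 2×-1.16) / 3 = (-0.850) / 3 = -0.283 V.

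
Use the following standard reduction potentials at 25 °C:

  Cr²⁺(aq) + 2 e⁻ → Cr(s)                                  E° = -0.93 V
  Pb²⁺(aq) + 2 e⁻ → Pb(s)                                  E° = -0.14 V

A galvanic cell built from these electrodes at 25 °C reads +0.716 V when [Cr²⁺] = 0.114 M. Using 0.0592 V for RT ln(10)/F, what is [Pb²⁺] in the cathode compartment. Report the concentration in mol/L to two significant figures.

0.00036 M

Pb²⁺/Pb is the cathode, Cr²⁺/Cr the anode: E°cell = +0.79 V, n = 2.
Overall reaction: Pb²⁺(aq) + Cr(s) → Pb(s) + Cr²⁺(aq); Q = [Cr²⁺]^1/[Pb²⁺]^1.
From E = E° − (0.0592/n) log Q: log Q = (E° − E)·n/0.0592 = (+0.79 − (+0.716))·2/0.0592 = 2.5000.
So 1·log[Pb²⁺] = 1·log(0.114) − log Q = -0.9431 − (2.5000) = -3.4431; [Pb²⁺] = 10^(-3.4431) ≈ 0.00036 M.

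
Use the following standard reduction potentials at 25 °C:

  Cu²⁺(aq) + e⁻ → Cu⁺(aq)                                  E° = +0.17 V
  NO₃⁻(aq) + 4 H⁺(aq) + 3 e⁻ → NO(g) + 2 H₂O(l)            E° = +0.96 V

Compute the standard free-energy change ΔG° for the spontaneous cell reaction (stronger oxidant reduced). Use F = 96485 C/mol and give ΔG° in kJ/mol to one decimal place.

NO₃⁻/NO (E° = +0.96 V) is the cathode; Cu²⁺/Cu⁺ (E° = +0.17 V) is the anode, so E°cell = +0.79 V.
Balancing electrons gives n = 3 (lcm of 3 and 1).
ΔG° = −nFE° = −(3)(96485)(+0.79) = -228,669 J = -228.7 kJ/mol.

-228.7 kJ/mol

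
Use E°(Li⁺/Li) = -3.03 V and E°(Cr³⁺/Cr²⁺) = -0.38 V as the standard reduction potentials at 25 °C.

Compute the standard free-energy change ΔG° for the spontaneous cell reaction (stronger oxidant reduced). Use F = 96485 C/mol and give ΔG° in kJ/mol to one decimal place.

-255.7 kJ/mol

Cr³⁺/Cr²⁺ (E° = -0.38 V) is the cathode; Li⁺/Li (E° = -3.03 V) is the anode, so E°cell = +2.65 V.
Balancing electrons gives n = 1 (lcm of 1 and 1).
ΔG° = −nFE° = −(1)(96485)(+2.65) = -255,685 J = -255.7 kJ/mol.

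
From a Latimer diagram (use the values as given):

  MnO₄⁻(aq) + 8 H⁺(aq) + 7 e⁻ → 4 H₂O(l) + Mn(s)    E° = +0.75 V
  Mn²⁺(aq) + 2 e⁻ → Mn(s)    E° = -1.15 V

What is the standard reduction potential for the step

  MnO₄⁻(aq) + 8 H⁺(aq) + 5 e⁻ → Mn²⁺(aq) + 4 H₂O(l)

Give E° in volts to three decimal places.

+1.510 V

Sequential free energies add, so n₃E°₃ = n₁E°₁ + n₂E°₂.
With n₃ = 7, and the known step contributing 2×(-1.15) V, the unknown satisfies 5·E° = 7×(+0.75) − 2×(-1.15) = +7.550.
E° = +7.550 / 5 = +1.510 V.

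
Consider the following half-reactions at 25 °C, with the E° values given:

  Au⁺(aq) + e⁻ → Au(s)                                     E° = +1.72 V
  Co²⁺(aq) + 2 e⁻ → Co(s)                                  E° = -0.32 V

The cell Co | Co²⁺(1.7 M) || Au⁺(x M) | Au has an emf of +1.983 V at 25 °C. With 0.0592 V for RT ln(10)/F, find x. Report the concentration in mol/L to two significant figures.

0.14 M

Au⁺/Au is the cathode, Co²⁺/Co the anode: E°cell = +2.04 V, n = 2.
Overall reaction: 2 Au⁺(aq) + Co(s) → 2 Au(s) + Co²⁺(aq); Q = [Co²⁺]^1/[Au⁺]^2.
From E = E° − (0.0592/n) log Q: log Q = (E° − E)·n/0.0592 = (+2.04 − (+1.983))·2/0.0592 = 1.9257.
So 2·log[Au⁺] = 1·log(1.7) − log Q = 0.2304 − (1.9257) = -1.6953; log[Au⁺] = -1.6953 / 2 = -0.8477; [Au⁺] = 10^(-0.8477) ≈ 0.14 M.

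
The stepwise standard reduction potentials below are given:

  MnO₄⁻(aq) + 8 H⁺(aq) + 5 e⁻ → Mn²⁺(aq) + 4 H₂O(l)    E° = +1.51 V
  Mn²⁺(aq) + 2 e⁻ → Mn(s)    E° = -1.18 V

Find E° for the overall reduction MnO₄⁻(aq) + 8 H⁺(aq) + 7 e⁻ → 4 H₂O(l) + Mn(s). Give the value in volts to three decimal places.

+0.741 V

Adding the free-energy changes (−nFE°) of the two steps gives −n₃FE°₃ = −n₁FE°₁ − n₂FE°₂.
E°₃ = (5×+1.51 + 2×-1.18) / 7 = (+5.190) / 7 = +0.741 V.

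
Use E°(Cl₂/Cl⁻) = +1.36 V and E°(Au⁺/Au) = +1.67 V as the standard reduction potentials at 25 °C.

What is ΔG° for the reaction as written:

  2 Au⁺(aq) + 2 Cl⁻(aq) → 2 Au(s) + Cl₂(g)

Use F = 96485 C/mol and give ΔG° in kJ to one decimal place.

As written, Au⁺/Au is reduced (cathode) and Cl₂/Cl⁻ is oxidised (anode), so E°cell = (+1.67) − (+1.36) = +0.31 V.
Balancing electrons gives n = 2.
ΔG° = −nFE° = −(2)(96485)(+0.31) = -59,821 J = -59.8 kJ.

-59.8 kJ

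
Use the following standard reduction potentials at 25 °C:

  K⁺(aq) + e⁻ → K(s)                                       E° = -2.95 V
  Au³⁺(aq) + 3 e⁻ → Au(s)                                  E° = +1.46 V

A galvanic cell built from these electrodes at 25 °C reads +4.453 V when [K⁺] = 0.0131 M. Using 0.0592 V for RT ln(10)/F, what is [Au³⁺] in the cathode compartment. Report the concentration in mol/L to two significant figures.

Au³⁺/Au is the cathode, K⁺/K the anode: E°cell = +4.41 V, n = 3.
Overall reaction: Au³⁺(aq) + 3 K(s) → Au(s) + 3 K⁺(aq); Q = [K⁺]^3/[Au³⁺]^1.
From E = E° − (0.0592/n) log Q: log Q = (E° − E)·n/0.0592 = (+4.41 − (+4.453))·3/0.0592 = -2.1791.
So 1·log[Au³⁺] = 3·log(0.0131) − log Q = -5.6482 − (-2.1791) = -3.4691; [Au³⁺] = 10^(-3.4691) ≈ 0.00034 M.

0.00034 M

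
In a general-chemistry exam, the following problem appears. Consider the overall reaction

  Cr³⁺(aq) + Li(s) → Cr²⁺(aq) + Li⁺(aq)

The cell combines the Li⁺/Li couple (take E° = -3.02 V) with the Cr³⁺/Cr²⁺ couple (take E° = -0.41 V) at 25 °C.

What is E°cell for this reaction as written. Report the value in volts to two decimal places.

+2.61 V

The Cr³⁺/Cr²⁺ couple has the higher reduction potential, so it is the cathode; Li⁺/Li is oxidised at the anode.
E°cell = E°(cathode) − E°(anode) = (-0.41) − (-3.02) = +2.61 V.
Since E°cell > 0, the reaction is spontaneous under standard conditions.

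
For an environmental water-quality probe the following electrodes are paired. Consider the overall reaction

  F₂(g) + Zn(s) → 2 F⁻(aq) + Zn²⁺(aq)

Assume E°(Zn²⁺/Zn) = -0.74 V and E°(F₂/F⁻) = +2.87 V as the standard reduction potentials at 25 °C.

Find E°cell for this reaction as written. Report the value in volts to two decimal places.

The F₂/F⁻ couple has the higher reduction potential, so it is the cathode; Zn²⁺/Zn is oxidised at the anode.
E°cell = E°(cathode) − E°(anode) = (+2.87) − (-0.74) = +3.61 V.

+3.61 V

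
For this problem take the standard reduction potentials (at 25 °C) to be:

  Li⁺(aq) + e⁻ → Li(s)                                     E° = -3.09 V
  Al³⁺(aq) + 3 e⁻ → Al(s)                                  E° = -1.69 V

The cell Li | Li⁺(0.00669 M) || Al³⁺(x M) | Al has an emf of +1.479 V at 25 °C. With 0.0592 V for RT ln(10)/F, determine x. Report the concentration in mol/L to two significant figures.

Al³⁺/Al is the cathode, Li⁺/Li the anode: E°cell = +1.40 V, n = 3.
Overall reaction: Al³⁺(aq) + 3 Li(s) → Al(s) + 3 Li⁺(aq); Q = [Li⁺]^3/[Al³⁺]^1.
From E = E° − (0.0592/n) log Q: log Q = (E° − E)·n/0.0592 = (+1.40 − (+1.479))·3/0.0592 = -4.0034.
So 1·log[Al³⁺] = 3·log(0.00669) − log Q = -6.5237 − (-4.0034) = -2.5203; [Al³⁺] = 10^(-2.5203) ≈ 0.0030 M.

0.0030 M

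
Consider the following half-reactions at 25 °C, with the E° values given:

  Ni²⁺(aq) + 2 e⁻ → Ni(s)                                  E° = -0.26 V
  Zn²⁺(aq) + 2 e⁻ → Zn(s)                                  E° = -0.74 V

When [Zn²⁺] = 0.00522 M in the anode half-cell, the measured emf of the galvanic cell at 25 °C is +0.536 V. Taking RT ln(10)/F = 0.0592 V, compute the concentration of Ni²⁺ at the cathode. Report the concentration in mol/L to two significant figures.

Ni²⁺/Ni is the cathode, Zn²⁺/Zn the anode: E°cell = +0.48 V, n = 2.
Overall reaction: Ni²⁺(aq) + Zn(s) → Ni(s) + Zn²⁺(aq); Q = [Zn²⁺]^1/[Ni²⁺]^1.
From E = E° − (0.0592/n) log Q: log Q = (E° − E)·n/0.0592 = (+0.48 − (+0.536))·2/0.0592 = -1.8919.
So 1·log[Ni²⁺] = 1·log(0.00522) − log Q = -2.2823 − (-1.8919) = -0.3904; [Ni²⁺] = 10^(-0.3904) ≈ 0.41 M.

0.41 M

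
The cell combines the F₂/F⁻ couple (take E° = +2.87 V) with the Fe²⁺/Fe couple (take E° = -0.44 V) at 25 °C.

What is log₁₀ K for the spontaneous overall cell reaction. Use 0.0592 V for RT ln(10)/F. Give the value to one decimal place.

Cathode: F₂/F⁻; anode: Fe²⁺/Fe. E°cell = +3.31 V, n = 2.
log K = nE°cell / 0.0592 = (2)(+3.31) / 0.0592 = 111.8.

111.8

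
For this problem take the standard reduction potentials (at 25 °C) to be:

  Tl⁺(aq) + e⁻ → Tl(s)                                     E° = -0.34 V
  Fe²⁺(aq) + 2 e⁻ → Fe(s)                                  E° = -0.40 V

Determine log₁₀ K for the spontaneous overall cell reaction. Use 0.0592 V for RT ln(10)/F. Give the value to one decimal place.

2.0

Cathode: Tl⁺/Tl; anode: Fe²⁺/Fe. E°cell = +0.06 V, n = 2.
log K = nE°cell / 0.0592 = (2)(+0.06) / 0.0592 = 2.0.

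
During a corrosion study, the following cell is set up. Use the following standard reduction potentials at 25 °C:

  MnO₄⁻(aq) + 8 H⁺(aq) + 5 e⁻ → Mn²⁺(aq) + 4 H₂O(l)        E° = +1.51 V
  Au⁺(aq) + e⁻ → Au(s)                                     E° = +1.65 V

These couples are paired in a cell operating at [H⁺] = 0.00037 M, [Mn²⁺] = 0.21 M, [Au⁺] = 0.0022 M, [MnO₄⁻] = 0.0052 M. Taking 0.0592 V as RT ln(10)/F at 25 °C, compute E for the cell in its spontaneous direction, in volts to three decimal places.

Au⁺/Au is the cathode (higher E°), MnO₄⁻/Mn²⁺ the anode: E°cell = +1.65 − (+1.51) = +0.14 V, n = 5.
Overall: 5 Au⁺(aq) + Mn²⁺(aq) + 4 H₂O(l) → 5 Au(s) + MnO₄⁻(aq) + 8 H⁺(aq)
Q = [MnO₄⁻]·[H⁺]^8 / ([Au⁺]^5·[Mn²⁺]); log Q = -15.773.
E = E° − (0.0592/n) log Q = +0.14 − (0.0592/5)(-15.773) = +0.327 V.

+0.327 V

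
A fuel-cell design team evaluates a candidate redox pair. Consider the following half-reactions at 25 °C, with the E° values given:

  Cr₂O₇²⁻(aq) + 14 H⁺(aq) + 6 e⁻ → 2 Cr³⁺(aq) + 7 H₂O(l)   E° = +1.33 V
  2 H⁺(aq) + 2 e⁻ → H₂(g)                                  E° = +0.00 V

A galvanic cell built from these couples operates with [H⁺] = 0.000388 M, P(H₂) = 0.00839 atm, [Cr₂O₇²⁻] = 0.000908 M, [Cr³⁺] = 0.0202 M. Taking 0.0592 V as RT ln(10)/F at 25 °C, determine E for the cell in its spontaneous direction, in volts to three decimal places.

Cr₂O₇²⁻/Cr³⁺ is the cathode (higher E°), H⁺/H₂ the anode: E°cell = +1.33 − (+0.00) = +1.33 V, n = 6.
Overall: Cr₂O₇²⁻(aq) + 8 H⁺(aq) + 3 H₂(g) → 2 Cr³⁺(aq) + 7 H₂O(l)
Q = [Cr³⁺]^2 / ([Cr₂O₇²⁻]·[H⁺]^8·P(H₂)^3); log Q = 33.171.
E = E° − (0.0592/n) log Q = +1.33 − (0.0592/6)(33.171) = +1.003 V.

+1.003 V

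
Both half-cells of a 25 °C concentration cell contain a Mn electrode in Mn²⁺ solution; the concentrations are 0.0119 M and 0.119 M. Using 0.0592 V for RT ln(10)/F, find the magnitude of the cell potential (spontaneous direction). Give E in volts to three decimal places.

For a concentration cell E°cell = 0. The 0.119 M side is the cathode (reduction is favoured where [Mn²⁺] is higher).
With n = 2, E = −(0.0592/2) log([Mn²⁺]ₐₙ/[Mn²⁺]꜀ₐₜ) = −(0.0592/2) log(0.0119/0.119) = −(0.0592/2)(-1.000) = +0.030 V.

+0.030 V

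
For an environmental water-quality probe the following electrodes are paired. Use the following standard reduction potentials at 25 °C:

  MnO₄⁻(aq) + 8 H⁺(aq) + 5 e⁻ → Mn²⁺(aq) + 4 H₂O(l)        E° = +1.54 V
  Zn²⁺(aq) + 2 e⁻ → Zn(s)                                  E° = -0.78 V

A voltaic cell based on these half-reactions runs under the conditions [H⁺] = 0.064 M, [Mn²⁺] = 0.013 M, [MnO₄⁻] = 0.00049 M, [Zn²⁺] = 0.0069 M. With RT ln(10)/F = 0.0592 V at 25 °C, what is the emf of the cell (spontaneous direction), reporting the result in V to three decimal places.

MnO₄⁻/Mn²⁺ is the cathode (higher E°), Zn²⁺/Zn the anode: E°cell = +1.54 − (-0.78) = +2.32 V, n = 10.
Overall: 2 MnO₄⁻(aq) + 16 H⁺(aq) + 5 Zn(s) → 2 Mn²⁺(aq) + 8 H₂O(l) + 5 Zn²⁺(aq)
Q = [Mn²⁺]^2·[Zn²⁺]^5 / ([MnO₄⁻]^2·[H⁺]^16); log Q = 11.143.
E = E° − (0.0592/n) log Q = +2.32 − (0.0592/10)(11.143) = +2.254 V.

+2.254 V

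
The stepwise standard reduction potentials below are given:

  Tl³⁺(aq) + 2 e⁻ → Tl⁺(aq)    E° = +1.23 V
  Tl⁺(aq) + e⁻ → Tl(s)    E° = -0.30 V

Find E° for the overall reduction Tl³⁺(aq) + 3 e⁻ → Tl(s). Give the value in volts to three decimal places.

Adding the free-energy changes (−nFE°) of the two steps gives −n₃FE°₃ = −n₁FE°₁ − n₂FE°₂.
E°₃ = (2×+1.23 + 1×-0.30) / 3 = (+2.160) / 3 = +0.720 V.
Simply averaging or adding the two E° values would be wrong; the electron-weighted sum is required.

+0.720 V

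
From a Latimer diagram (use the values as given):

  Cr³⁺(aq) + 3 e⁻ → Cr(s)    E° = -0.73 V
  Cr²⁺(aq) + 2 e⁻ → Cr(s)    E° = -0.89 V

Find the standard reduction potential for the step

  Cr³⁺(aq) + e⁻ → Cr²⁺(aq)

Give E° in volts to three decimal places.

-0.410 V

Sequential free energies add, so n₃E°₃ = n₁E°₁ + n₂E°₂.
With n₃ = 3, and the known step contributing 2×(-0.89) V, the unknown satisfies 1·E° = 3×(-0.73) − 2×(-0.89) = -0.410.
E° = -0.410 / 1 = -0.410 V.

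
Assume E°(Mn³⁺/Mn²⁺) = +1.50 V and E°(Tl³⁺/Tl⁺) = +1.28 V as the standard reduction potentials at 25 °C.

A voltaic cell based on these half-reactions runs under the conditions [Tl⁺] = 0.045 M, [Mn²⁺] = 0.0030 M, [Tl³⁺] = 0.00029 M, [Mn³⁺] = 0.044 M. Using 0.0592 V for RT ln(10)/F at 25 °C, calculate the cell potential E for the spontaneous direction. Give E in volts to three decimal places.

Mn³⁺/Mn²⁺ is the cathode (higher E°), Tl³⁺/Tl⁺ the anode: E°cell = +1.50 − (+1.28) = +0.22 V, n = 2.
Overall: 2 Mn³⁺(aq) + Tl⁺(aq) → 2 Mn²⁺(aq) + Tl³⁺(aq)
Q = [Mn²⁺]^2·[Tl³⁺] / ([Mn³⁺]^2·[Tl⁺]); log Q = -4.523.
E = E° − (0.0592/n) log Q = +0.22 − (0.0592/2)(-4.523) = +0.354 V.

+0.354 V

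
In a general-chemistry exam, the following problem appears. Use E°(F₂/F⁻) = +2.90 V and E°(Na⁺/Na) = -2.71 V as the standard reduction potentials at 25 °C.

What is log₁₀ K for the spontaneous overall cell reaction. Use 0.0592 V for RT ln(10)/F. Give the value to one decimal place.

Cathode: F₂/F⁻; anode: Na⁺/Na. E°cell = +5.61 V, n = 2.
log K = nE°cell / 0.0592 = (2)(+5.61) / 0.0592 = 189.5.

189.5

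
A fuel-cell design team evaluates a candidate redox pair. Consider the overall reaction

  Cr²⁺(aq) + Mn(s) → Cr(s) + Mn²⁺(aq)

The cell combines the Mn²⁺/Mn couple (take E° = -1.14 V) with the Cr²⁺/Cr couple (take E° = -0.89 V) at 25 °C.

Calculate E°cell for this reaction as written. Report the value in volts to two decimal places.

The Cr²⁺/Cr couple has the higher reduction potential, so it is the cathode; Mn²⁺/Mn is oxidised at the anode.
E°cell = E°(cathode) − E°(anode) = (-0.89) − (-1.14) = +0.25 V.
Since E°cell > 0, the reaction is spontaneous under standard conditions.

+0.25 V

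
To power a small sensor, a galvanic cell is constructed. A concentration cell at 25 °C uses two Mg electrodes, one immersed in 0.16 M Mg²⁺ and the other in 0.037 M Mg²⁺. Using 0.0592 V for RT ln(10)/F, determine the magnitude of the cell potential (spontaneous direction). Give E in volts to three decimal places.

+0.019 V

For a concentration cell E°cell = 0. The 0.16 M side is the cathode (reduction is favoured where [Mg²⁺] is higher).
With n = 2, E = −(0.0592/2) log([Mg²⁺]ₐₙ/[Mg²⁺]꜀ₐₜ) = −(0.0592/2) log(0.037/0.16) = −(0.0592/2)(-0.636) = +0.019 V.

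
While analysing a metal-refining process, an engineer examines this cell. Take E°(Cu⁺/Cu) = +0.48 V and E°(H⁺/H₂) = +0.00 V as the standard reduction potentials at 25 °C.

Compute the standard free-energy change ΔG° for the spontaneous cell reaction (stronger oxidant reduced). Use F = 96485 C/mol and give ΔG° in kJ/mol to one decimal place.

Cu⁺/Cu (E° = +0.48 V) is the cathode; H⁺/H₂ (E° = +0.00 V) is the anode, so E°cell = +0.48 V.
Balancing electrons gives n = 2 (lcm of 1 and 2).
ΔG° = −nFE° = −(2)(96485)(+0.48) = -92,626 J = -92.6 kJ/mol.

-92.6 kJ/mol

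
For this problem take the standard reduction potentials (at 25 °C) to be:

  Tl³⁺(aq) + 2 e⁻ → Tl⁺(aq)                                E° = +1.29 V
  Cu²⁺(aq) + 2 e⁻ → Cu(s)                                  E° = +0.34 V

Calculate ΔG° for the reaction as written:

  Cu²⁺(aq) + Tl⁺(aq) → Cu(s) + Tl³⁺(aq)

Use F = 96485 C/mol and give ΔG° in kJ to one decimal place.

As written, Cu²⁺/Cu is reduced (cathode) and Tl³⁺/Tl⁺ is oxidised (anode), so E°cell = (+0.34) − (+1.29) = -0.95 V.
Balancing electrons gives n = 2.
ΔG° = −nFE° = −(2)(96485)(-0.95) = 183,322 J = +183.3 kJ.

+183.3 kJ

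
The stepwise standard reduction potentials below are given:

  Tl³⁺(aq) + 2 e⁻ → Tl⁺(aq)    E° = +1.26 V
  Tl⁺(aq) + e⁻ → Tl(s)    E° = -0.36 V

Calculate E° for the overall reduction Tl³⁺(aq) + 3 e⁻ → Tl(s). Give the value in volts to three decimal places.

Standard free energies of sequential steps add: ΔG°₃ = ΔG°₁ + ΔG°₂, so n₃E°₃ = n₁E°₁ + n₂E°₂.
E°₃ = (2×+1.26 + 1×-0.36) / 3 = (+2.160) / 3 = +0.720 V.

+0.720 V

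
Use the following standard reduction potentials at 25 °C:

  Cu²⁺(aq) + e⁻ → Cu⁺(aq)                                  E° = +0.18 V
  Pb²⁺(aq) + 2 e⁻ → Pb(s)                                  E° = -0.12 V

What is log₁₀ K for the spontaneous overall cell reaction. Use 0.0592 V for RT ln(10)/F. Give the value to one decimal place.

Cathode: Cu²⁺/Cu⁺; anode: Pb²⁺/Pb. E°cell = +0.30 V, n = 2.
log K = nE°cell / 0.0592 = (2)(+0.30) / 0.0592 = 10.1.

10.1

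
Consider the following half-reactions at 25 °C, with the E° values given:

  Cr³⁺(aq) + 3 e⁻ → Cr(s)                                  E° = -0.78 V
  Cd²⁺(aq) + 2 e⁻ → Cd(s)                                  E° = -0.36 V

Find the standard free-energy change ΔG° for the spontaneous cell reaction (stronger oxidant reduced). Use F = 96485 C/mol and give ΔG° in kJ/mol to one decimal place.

-243.1 kJ/mol

Cd²⁺/Cd (E° = -0.36 V) is the cathode; Cr³⁺/Cr (E° = -0.78 V) is the anode, so E°cell = +0.42 V.
Balancing electrons gives n = 6 (lcm of 2 and 3).
ΔG° = −nFE° = −(6)(96485)(+0.42) = -243,142 J = -243.1 kJ/mol.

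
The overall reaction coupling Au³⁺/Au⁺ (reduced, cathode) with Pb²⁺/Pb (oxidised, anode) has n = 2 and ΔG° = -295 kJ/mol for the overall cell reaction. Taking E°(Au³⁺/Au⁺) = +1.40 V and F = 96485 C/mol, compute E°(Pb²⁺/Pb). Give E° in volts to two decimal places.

E°cell = −ΔG°/(nF) = −(-295×10³)/((2)(96485)) = +1.529 V.
Since Au³⁺/Au⁺ is the cathode and Pb²⁺/Pb the anode, E°cell = E°(Au³⁺/Au⁺) − E°(Pb²⁺/Pb).
So E°(Pb²⁺/Pb) = E°(Au³⁺/Au⁺) − E°cell = (+1.40) − (+1.529) = -0.13 V.

-0.13 V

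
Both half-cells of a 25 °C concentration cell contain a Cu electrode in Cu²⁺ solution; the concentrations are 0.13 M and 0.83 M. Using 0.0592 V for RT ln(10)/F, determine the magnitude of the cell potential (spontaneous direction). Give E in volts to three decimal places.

For a concentration cell E°cell = 0. The 0.83 M side is the cathode (reduction is favoured where [Cu²⁺] is higher).
With n = 2, E = −(0.0592/2) log([Cu²⁺]ₐₙ/[Cu²⁺]꜀ₐₜ) = −(0.0592/2) log(0.13/0.83) = −(0.0592/2)(-0.805) = +0.024 V.

+0.024 V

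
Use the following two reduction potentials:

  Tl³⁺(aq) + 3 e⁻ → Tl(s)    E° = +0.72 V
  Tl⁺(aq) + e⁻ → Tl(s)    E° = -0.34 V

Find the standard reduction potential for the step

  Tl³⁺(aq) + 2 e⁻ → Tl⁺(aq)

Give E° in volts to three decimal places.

+1.250 V

Sequential free energies add, so n₃E°₃ = n₁E°₁ + n₂E°₂.
With n₃ = 3, and the known step contributing 1×(-0.34) V, the unknown satisfies 2·E° = 3×(+0.72) − 1×(-0.34) = +2.500.
E° = +2.500 / 2 = +1.250 V.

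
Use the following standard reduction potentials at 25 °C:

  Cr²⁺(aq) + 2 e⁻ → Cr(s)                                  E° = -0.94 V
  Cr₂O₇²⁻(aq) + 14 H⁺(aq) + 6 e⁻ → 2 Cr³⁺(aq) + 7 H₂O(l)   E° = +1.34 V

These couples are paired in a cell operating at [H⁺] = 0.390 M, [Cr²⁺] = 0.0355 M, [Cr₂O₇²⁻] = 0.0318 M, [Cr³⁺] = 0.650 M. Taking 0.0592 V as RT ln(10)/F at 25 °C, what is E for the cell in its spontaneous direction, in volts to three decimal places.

+2.255 V

Cr₂O₇²⁻/Cr³⁺ is the cathode (higher E°), Cr²⁺/Cr the anode: E°cell = +1.34 − (-0.94) = +2.28 V, n = 6.
Overall: Cr₂O₇²⁻(aq) + 14 H⁺(aq) + 3 Cr(s) → 2 Cr³⁺(aq) + 7 H₂O(l) + 3 Cr²⁺(aq)
Q = [Cr³⁺]^2·[Cr²⁺]^3 / ([Cr₂O₇²⁻]·[H⁺]^14); log Q = 2.499.
E = E° − (0.0592/n) log Q = +2.28 − (0.0592/6)(2.499) = +2.255 V.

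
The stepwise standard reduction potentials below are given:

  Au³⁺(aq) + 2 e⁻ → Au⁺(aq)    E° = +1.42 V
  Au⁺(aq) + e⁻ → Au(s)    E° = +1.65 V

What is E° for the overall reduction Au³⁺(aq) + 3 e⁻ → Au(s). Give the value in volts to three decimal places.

+1.497 V

Standard free energies of sequential steps add: ΔG°₃ = ΔG°₁ + ΔG°₂, so n₃E°₃ = n₁E°₁ + n₂E°₂.
E°₃ = (2×+1.42 + 1×+1.65) / 3 = (+4.490) / 3 = +1.497 V.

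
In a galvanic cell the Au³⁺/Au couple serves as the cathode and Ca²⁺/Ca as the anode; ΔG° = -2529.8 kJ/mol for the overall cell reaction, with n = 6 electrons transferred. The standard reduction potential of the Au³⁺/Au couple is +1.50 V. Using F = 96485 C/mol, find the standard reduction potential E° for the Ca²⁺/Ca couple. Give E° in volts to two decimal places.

E°cell = −ΔG°/(nF) = −(-2529.8×10³)/((6)(96485)) = +4.370 V.
Since Au³⁺/Au is the cathode and Ca²⁺/Ca the anode, E°cell = E°(Au³⁺/Au) − E°(Ca²⁺/Ca).
So E°(Ca²⁺/Ca) = E°(Au³⁺/Au) − E°cell = (+1.50) − (+4.370) = -2.87 V.

-2.87 V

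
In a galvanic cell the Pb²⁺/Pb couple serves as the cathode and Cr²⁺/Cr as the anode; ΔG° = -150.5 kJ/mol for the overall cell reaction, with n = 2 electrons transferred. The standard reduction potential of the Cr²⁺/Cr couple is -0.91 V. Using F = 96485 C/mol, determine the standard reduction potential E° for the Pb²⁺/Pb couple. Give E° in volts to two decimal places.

E°cell = −ΔG°/(nF) = −(-150.5×10³)/((2)(96485)) = +0.780 V.
Since Pb²⁺/Pb is the cathode and Cr²⁺/Cr the anode, E°cell = E°(Pb²⁺/Pb) − E°(Cr²⁺/Cr).
So E°(Pb²⁺/Pb) = E°cell + E°(Cr²⁺/Cr) = +0.780 + (-0.91) = -0.13 V.

-0.13 V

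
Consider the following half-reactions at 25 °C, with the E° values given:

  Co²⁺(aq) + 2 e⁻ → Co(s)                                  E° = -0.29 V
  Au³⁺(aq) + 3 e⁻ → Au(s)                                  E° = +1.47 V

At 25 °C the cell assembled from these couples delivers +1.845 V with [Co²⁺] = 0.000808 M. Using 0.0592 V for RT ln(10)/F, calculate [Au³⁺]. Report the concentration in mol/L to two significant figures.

0.47 M

Au³⁺/Au is the cathode, Co²⁺/Co the anode: E°cell = +1.76 V, n = 6.
Overall reaction: 2 Au³⁺(aq) + 3 Co(s) → 2 Au(s) + 3 Co²⁺(aq); Q = [Co²⁺]^3/[Au³⁺]^2.
From E = E° − (0.0592/n) log Q: log Q = (E° − E)·n/0.0592 = (+1.76 − (+1.845))·6/0.0592 = -8.6149.
So 2·log[Au³⁺] = 3·log(0.000808) − log Q = -9.2778 − (-8.6149) = -0.6629; log[Au³⁺] = -0.6629 / 2 = -0.3315; [Au³⁺] = 10^(-0.3315) ≈ 0.47 M.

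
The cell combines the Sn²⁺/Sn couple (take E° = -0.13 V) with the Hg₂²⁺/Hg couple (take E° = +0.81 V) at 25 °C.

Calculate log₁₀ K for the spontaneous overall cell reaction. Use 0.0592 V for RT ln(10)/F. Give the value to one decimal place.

31.8

Cathode: Hg₂²⁺/Hg; anode: Sn²⁺/Sn. E°cell = +0.94 V, n = 2.
log K = nE°cell / 0.0592 = (2)(+0.94) / 0.0592 = 31.8.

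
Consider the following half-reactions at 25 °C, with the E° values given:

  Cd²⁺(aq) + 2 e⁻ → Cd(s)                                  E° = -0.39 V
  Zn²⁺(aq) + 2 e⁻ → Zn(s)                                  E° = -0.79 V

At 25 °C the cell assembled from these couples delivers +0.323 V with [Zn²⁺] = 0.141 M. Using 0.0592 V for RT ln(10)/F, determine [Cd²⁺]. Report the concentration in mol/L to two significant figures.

Cd²⁺/Cd is the cathode, Zn²⁺/Zn the anode: E°cell = +0.40 V, n = 2.
Overall reaction: Cd²⁺(aq) + Zn(s) → Cd(s) + Zn²⁺(aq); Q = [Zn²⁺]^1/[Cd²⁺]^1.
From E = E° − (0.0592/n) log Q: log Q = (E° − E)·n/0.0592 = (+0.40 − (+0.323))·2/0.0592 = 2.6014.
So 1·log[Cd²⁺] = 1·log(0.141) − log Q = -0.8508 − (2.6014) = -3.4522; [Cd²⁺] = 10^(-3.4522) ≈ 0.00035 M.

0.00035 M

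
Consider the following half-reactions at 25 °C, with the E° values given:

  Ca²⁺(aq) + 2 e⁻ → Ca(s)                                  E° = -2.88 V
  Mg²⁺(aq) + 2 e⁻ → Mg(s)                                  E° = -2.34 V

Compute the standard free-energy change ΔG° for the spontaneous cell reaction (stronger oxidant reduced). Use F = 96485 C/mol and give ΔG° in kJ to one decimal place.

Mg²⁺/Mg (E° = -2.34 V) is the cathode; Ca²⁺/Ca (E° = -2.88 V) is the anode, so E°cell = +0.54 V.
Balancing electrons gives n = 2 (lcm of 2 and 2).
ΔG° = −nFE° = −(2)(96485)(+0.54) = -104,204 J = -104.2 kJ.

-104.2 kJ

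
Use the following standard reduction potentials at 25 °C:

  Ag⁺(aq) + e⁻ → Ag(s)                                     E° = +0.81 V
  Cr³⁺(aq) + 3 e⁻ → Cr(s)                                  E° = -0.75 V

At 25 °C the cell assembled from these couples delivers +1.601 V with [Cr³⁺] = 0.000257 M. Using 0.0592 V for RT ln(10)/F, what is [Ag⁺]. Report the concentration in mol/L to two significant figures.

0.31 M

Ag⁺/Ag is the cathode, Cr³⁺/Cr the anode: E°cell = +1.56 V, n = 3.
Overall reaction: 3 Ag⁺(aq) + Cr(s) → 3 Ag(s) + Cr³⁺(aq); Q = [Cr³⁺]^1/[Ag⁺]^3.
From E = E° − (0.0592/n) log Q: log Q = (E° − E)·n/0.0592 = (+1.56 − (+1.601))·3/0.0592 = -2.0777.
So 3·log[Ag⁺] = 1·log(0.000257) − log Q = -3.5901 − (-2.0777) = -1.5124; log[Ag⁺] = -1.5124 / 3 = -0.5041; [Ag⁺] = 10^(-0.5041) ≈ 0.31 M.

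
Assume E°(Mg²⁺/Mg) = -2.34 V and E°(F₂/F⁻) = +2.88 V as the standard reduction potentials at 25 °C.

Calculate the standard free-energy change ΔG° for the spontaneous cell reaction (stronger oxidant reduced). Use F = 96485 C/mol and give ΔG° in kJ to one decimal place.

-1007.3 kJ

F₂/F⁻ (E° = +2.88 V) is the cathode; Mg²⁺/Mg (E° = -2.34 V) is the anode, so E°cell = +5.22 V.
Balancing electrons gives n = 2 (lcm of 2 and 2).
ΔG° = −nFE° = −(2)(96485)(+5.22) = -1,007,303 J = -1007.3 kJ.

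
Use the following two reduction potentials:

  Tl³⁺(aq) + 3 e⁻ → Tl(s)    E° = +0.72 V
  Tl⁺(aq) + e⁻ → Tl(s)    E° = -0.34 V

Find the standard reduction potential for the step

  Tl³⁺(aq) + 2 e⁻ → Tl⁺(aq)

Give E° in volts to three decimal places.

Sequential free energies add, so n₃E°₃ = n₁E°₁ + n₂E°₂.
With n₃ = 3, and the known step contributing 1×(-0.34) V, the unknown satisfies 2·E° = 3×(+0.72) − 1×(-0.34) = +2.500.
E° = +2.500 / 2 = +1.250 V.

+1.250 V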